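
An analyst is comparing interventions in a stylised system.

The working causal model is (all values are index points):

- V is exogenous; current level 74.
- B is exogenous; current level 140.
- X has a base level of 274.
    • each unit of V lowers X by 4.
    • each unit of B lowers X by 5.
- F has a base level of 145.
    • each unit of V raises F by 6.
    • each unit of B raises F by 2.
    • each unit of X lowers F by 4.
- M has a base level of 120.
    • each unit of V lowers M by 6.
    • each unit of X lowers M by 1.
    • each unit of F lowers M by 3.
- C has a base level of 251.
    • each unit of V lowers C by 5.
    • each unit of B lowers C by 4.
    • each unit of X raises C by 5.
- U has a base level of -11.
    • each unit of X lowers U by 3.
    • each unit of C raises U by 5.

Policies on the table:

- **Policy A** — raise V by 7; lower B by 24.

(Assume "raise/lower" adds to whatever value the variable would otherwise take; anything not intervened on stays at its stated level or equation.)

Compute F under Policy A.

Policy A (V + 7, B − 24):
  V = 74 + 7 = 81
  B = 140 − 24 = 116
  X = 274 − 4·81 − 5·116 = -630
  F = 145 + 6·81 + 2·116 − 4·(-630) = 3383

3383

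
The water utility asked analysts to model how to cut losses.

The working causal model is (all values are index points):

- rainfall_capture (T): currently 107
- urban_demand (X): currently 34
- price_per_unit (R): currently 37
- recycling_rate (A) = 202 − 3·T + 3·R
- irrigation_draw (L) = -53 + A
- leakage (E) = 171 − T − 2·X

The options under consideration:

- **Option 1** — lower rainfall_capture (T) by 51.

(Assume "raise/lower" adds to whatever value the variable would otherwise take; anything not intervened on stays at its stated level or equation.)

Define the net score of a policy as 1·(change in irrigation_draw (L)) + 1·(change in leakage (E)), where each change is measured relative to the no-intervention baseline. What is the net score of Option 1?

Baseline:
  T = 107
  X = 34
  R = 37
  A = 202 − 3·107 + 3·37 = -8
  L = -53 + (-8) = -61
  E = 171 − 107 − 2·34 = -4
Option 1 (T − 51):
  T = 107 − 51 = 56
  X = 34
  R = 37
  A = 202 − 3·56 + 3·37 = 145
  L = -53 + 145 = 92
  E = 171 − 56 − 2·34 = 47
ΔL = 92 − (-61) = 153; ΔE = 47 − (-4) = 51
Score = 1·153 + 1·51 = 204

204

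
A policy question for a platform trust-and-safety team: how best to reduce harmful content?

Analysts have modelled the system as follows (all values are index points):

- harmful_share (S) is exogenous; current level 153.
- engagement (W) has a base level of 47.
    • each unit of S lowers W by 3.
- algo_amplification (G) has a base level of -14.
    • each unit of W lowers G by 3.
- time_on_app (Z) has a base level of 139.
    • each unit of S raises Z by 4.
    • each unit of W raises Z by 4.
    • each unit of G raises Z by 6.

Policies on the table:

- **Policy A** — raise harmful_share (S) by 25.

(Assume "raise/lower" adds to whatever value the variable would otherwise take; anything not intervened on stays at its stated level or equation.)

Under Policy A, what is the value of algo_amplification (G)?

Policy A (S + 25):
  S = 153 + 25 = 178
  W = 47 − 3·178 = -487
  G = -14 − 3·(-487) = 1447

1447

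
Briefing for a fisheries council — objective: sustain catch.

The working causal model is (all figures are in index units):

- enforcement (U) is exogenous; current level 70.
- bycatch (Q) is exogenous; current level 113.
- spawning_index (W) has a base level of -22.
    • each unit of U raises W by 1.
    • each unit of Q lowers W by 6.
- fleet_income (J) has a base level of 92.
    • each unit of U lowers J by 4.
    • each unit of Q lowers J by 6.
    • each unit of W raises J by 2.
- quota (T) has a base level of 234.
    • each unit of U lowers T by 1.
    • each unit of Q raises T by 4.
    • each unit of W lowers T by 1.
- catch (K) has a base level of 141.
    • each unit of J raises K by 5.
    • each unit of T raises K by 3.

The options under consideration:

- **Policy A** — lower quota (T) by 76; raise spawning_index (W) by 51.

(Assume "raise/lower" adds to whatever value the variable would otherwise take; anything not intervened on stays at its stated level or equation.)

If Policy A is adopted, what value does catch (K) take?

-6622

Policy A (T − 76, W + 51):
  U = 70
  Q = 113
  W = -22 + 70 − 6·113 (+51 from intervention) = -579
  J = 92 − 4·70 − 6·113 + 2·(-579) = -2024
  T = 234 − 70 + 4·113 − (-579) (−76 from intervention) = 1119
  K = 141 + 5·(-2024) + 3·1119 = -6622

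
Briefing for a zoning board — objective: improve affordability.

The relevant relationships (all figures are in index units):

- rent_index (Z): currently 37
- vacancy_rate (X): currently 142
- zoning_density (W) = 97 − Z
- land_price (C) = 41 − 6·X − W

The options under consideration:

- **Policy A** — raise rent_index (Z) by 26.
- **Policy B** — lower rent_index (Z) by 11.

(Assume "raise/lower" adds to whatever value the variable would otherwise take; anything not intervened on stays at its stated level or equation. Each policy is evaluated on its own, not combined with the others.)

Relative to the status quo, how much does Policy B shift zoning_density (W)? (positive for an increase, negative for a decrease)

Baseline:
  Z = 37
  W = 97 − 37 = 60
Policy B (Z − 11):
  Z = 37 − 11 = 26
  W = 97 − 26 = 71
Change in W: 71 − 60 = 11

11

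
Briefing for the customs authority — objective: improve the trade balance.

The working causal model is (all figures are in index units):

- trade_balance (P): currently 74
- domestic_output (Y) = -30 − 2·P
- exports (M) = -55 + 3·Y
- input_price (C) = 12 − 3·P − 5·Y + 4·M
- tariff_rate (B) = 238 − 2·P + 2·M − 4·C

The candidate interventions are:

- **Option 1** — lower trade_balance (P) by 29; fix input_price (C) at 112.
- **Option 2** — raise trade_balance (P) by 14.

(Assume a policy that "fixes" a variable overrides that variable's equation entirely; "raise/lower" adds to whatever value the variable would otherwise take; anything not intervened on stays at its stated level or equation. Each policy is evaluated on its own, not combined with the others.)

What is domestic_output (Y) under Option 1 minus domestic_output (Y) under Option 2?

Option 1 (P − 29, C := 112):
  P = 74 − 29 = 45
  Y = -30 − 2·45 = -120
Option 2 (P + 14):
  P = 74 + 14 = 88
  Y = -30 − 2·88 = -206
Y: -120 − (-206) = 86

86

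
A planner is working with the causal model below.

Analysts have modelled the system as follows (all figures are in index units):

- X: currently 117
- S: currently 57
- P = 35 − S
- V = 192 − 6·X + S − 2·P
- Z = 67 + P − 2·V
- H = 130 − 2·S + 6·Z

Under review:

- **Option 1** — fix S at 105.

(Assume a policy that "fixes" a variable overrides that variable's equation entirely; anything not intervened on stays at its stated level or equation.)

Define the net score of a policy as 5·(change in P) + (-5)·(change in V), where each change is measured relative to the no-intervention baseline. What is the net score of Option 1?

-960

Baseline:
  X = 117
  S = 57
  P = 35 − 57 = -22
  V = 192 − 6·117 + 57 − 2·(-22) = -409
Option 1 (S := 105):
  X = 117
  S = 105
  P = 35 − 105 = -70
  V = 192 − 6·117 + 105 − 2·(-70) = -265
ΔP = -70 − (-22) = -48; ΔV = -265 − (-409) = 144
Score = 5·(-48) + (-5)·144 = -960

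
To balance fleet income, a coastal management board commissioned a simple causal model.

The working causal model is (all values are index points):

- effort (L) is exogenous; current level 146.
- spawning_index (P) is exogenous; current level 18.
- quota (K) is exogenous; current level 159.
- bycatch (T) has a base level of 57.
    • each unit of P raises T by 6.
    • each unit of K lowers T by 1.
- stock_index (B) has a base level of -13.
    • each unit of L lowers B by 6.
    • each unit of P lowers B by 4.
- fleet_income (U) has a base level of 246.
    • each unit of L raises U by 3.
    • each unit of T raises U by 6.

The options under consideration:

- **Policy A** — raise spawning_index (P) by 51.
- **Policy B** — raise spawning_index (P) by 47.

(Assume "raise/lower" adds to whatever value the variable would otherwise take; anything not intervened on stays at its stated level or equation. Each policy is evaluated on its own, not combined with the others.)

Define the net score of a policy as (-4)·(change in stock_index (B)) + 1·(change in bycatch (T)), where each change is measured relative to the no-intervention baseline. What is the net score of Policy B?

1034

Baseline:
  L = 146
  P = 18
  K = 159
  T = 57 + 6·18 − 159 = 6
  B = -13 − 6·146 − 4·18 = -961
Policy B (P + 47):
  L = 146
  P = 18 + 47 = 65
  K = 159
  T = 57 + 6·65 − 159 = 288
  B = -13 − 6·146 − 4·65 = -1149
ΔB = -1149 − (-961) = -188; ΔT = 288 − 6 = 282
Score = (-4)·(-188) + 1·282 = 1034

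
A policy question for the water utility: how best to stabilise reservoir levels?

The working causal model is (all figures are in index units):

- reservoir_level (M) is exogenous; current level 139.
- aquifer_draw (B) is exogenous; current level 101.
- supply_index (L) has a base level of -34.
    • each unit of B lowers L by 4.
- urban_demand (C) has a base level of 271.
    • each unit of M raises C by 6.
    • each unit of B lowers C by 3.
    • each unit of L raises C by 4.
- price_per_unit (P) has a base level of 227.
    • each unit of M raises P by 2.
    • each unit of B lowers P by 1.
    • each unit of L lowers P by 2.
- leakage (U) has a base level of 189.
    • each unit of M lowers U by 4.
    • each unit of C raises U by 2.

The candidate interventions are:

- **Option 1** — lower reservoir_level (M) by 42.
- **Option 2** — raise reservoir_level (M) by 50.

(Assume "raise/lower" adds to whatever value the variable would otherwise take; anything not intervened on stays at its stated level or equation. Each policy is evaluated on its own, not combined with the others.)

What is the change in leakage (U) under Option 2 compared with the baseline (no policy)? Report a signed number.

Baseline:
  M = 139
  B = 101
  L = -34 − 4·101 = -438
  C = 271 + 6·139 − 3·101 + 4·(-438) = -950
  U = 189 − 4·139 + 2·(-950) = -2267
Option 2 (M + 50):
  M = 139 + 50 = 189
  B = 101
  L = -34 − 4·101 = -438
  C = 271 + 6·189 − 3·101 + 4·(-438) = -650
  U = 189 − 4·189 + 2·(-650) = -1867
Change in U: -1867 − (-2267) = 400

400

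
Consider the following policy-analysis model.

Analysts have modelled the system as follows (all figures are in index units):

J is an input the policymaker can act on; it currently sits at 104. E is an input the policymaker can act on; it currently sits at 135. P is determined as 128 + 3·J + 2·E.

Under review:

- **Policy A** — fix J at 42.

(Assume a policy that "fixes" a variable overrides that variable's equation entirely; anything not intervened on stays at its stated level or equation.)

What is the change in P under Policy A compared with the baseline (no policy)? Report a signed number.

-186

Baseline:
  J = 104
  E = 135
  P = 128 + 3·104 + 2·135 = 710
Policy A (J := 42):
  J = 42
  E = 135
  P = 128 + 3·42 + 2·135 = 524
Change in P: 524 − 710 = -186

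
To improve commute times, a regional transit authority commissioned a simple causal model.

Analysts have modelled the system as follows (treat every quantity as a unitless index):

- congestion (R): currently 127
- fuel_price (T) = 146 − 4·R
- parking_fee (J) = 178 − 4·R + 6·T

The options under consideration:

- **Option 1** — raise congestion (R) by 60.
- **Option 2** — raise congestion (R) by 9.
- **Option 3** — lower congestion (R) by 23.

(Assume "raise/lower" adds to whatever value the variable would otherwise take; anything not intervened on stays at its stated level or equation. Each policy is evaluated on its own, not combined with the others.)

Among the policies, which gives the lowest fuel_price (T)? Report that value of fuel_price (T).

-602

Option 1 (R + 60):
  R = 127 + 60 = 187
  T = 146 − 4·187 = -602
Option 2 (R + 9):
  R = 127 + 9 = 136
  T = 146 − 4·136 = -398
Option 3 (R − 23):
  R = 127 − 23 = 104
  T = 146 − 4·104 = -270
Comparing — Option 1: T=-602, Option 2: T=-398, Option 3: T=-270. Lowest is -602 (Option 1).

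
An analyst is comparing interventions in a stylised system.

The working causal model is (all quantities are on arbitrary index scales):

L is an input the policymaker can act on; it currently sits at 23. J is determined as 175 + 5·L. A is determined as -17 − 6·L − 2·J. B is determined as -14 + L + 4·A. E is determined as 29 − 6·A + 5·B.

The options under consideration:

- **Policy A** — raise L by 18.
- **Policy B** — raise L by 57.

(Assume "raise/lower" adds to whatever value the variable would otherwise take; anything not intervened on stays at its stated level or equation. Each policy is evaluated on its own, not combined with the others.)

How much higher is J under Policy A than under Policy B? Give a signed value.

Policy A (L + 18):
  L = 23 + 18 = 41
  J = 175 + 5·41 = 380
Policy B (L + 57):
  L = 23 + 57 = 80
  J = 175 + 5·80 = 575
J: 380 − 575 = -195

-195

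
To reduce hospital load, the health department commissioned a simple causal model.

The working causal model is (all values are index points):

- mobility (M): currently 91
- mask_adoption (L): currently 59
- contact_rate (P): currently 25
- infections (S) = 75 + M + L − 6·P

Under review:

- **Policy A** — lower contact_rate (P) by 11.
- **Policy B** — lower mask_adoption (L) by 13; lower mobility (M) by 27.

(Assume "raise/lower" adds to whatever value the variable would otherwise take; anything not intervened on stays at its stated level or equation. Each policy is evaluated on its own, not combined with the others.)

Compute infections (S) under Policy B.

35

Policy B (L − 13, M − 27):
  M = 91 − 27 = 64
  L = 59 − 13 = 46
  P = 25
  S = 75 + 64 + 46 − 6·25 = 35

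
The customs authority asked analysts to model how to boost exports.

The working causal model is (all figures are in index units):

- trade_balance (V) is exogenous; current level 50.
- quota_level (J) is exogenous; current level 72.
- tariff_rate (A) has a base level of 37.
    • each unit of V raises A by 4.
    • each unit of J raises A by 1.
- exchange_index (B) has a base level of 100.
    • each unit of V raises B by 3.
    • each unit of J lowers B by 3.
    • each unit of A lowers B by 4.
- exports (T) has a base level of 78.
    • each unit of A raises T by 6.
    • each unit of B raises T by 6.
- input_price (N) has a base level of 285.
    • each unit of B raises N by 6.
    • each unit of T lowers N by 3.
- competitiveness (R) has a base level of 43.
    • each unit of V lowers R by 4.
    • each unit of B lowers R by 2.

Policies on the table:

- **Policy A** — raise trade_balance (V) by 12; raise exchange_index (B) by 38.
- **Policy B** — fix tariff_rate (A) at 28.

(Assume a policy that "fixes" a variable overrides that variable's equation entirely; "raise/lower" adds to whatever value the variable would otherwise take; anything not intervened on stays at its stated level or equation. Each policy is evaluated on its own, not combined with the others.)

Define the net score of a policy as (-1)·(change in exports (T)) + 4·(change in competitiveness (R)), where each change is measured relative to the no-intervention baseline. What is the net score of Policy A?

1172

Baseline:
  V = 50
  J = 72
  A = 37 + 4·50 + 72 = 309
  B = 100 + 3·50 − 3·72 − 4·309 = -1202
  T = 78 + 6·309 + 6·(-1202) = -5280
  R = 43 − 4·50 − 2·(-1202) = 2247
Policy A (V + 12, B + 38):
  V = 50 + 12 = 62
  J = 72
  A = 37 + 4·62 + 72 = 357
  B = 100 + 3·62 − 3·72 − 4·357 (+38 from intervention) = -1320
  T = 78 + 6·357 + 6·(-1320) = -5700
  R = 43 − 4·62 − 2·(-1320) = 2435
ΔT = -5700 − (-5280) = -420; ΔR = 2435 − 2247 = 188
Score = (-1)·(-420) + 4·188 = 1172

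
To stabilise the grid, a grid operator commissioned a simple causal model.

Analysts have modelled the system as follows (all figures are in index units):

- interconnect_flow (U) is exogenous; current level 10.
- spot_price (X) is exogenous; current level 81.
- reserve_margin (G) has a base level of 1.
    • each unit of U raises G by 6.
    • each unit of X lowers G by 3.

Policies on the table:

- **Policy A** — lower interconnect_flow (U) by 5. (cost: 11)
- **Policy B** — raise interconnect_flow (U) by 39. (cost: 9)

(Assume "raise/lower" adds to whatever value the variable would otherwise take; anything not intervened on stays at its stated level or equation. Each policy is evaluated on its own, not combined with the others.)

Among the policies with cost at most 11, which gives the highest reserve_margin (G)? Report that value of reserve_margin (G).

52

Policy A (U − 5):
  U = 10 − 5 = 5
  X = 81
  G = 1 + 6·5 − 3·81 = -212
Policy B (U + 39):
  U = 10 + 39 = 49
  X = 81
  G = 1 + 6·49 − 3·81 = 52
Comparing — Policy A: G=-212, Policy B: G=52. Highest is 52 (Policy B).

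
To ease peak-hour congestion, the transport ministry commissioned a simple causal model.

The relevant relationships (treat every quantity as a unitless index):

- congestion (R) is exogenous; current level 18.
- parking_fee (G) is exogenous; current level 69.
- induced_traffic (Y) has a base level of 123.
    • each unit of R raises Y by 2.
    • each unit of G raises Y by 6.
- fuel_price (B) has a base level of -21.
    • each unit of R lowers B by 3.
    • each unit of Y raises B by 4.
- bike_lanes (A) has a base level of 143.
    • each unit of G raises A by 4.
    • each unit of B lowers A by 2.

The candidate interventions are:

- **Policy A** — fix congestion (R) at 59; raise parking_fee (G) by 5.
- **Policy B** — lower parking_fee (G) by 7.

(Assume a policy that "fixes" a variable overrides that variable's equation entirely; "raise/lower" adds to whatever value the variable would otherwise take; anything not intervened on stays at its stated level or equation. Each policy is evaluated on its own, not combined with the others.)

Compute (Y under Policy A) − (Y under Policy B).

Policy A (R := 59, G + 5):
  R = 59
  G = 69 + 5 = 74
  Y = 123 + 2·59 + 6·74 = 685
Policy B (G − 7):
  R = 18
  G = 69 − 7 = 62
  Y = 123 + 2·18 + 6·62 = 531
Y: 685 − 531 = 154

154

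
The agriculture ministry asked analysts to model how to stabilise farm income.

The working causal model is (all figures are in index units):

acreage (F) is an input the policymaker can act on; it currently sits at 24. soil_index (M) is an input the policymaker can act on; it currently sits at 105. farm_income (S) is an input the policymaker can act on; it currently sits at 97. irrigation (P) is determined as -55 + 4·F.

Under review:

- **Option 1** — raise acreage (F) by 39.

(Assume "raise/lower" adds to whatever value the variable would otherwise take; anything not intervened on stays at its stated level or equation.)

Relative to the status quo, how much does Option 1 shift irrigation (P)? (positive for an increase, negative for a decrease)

156

Baseline:
  F = 24
  P = -55 + 4·24 = 41
Option 1 (F + 39):
  F = 24 + 39 = 63
  P = -55 + 4·63 = 197
Change in P: 197 − 41 = 156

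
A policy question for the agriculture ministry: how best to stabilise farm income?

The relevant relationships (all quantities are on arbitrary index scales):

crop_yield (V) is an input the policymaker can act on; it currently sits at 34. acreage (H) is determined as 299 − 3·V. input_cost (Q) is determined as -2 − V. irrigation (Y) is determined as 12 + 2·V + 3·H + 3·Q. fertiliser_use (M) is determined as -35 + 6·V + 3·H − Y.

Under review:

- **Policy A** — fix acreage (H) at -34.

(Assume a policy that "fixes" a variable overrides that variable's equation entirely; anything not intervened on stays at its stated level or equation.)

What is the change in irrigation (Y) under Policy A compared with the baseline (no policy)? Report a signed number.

Baseline:
  V = 34
  H = 299 − 3·34 = 197
  Q = -2 − 34 = -36
  Y = 12 + 2·34 + 3·197 + 3·(-36) = 563
Policy A (H := -34):
  V = 34
  H = -34
  Q = -2 − 34 = -36
  Y = 12 + 2·34 + 3·(-34) + 3·(-36) = -130
Change in Y: -130 − 563 = -693

-693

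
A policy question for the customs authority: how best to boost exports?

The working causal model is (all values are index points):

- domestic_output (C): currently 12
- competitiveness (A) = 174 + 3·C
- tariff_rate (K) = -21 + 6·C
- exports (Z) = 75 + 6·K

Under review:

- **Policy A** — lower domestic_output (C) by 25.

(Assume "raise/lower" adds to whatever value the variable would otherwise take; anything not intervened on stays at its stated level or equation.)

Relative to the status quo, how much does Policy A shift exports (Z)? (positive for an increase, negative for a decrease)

Baseline:
  C = 12
  K = -21 + 6·12 = 51
  Z = 75 + 6·51 = 381
Policy A (C − 25):
  C = 12 − 25 = -13
  K = -21 + 6·(-13) = -99
  Z = 75 + 6·(-99) = -519
Change in Z: -519 − 381 = -900

-900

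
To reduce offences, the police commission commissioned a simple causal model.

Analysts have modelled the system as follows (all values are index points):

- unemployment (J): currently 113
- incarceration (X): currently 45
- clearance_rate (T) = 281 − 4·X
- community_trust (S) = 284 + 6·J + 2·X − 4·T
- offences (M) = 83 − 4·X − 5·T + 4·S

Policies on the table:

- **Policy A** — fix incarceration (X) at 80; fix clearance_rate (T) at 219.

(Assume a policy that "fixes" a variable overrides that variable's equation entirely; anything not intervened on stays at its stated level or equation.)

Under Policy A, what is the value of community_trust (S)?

246

Policy A (X := 80, T := 219):
  J = 113
  X = 80
  T = 219
  S = 284 + 6·113 + 2·80 − 4·219 = 246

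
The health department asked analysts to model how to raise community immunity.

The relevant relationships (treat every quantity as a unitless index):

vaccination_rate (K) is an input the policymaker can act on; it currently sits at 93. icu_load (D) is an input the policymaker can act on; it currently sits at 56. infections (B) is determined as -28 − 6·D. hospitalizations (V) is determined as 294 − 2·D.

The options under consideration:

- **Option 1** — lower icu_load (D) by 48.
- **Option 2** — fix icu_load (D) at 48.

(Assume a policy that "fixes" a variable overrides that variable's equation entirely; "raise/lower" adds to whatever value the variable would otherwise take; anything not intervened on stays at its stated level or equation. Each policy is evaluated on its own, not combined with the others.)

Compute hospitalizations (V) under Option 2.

Option 2 (D := 48):
  D = 48
  V = 294 − 2·48 = 198

198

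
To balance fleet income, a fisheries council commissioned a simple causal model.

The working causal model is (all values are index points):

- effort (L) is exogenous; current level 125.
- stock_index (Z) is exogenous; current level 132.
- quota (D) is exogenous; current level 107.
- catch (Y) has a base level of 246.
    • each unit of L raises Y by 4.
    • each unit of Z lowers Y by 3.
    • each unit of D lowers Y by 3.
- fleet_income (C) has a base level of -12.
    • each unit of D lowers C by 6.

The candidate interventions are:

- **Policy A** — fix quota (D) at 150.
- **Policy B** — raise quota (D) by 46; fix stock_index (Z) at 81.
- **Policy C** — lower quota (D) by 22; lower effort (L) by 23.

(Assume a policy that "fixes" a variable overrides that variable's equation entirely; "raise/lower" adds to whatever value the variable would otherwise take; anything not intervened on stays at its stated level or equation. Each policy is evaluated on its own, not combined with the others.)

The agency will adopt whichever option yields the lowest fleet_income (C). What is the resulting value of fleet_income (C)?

Policy A (D := 150):
  D = 150
  C = -12 − 6·150 = -912
Policy B (D + 46, Z := 81):
  D = 107 + 46 = 153
  C = -12 − 6·153 = -930
Policy C (D − 22, L − 23):
  D = 107 − 22 = 85
  C = -12 − 6·85 = -522
Comparing — Policy A: C=-912, Policy B: C=-930, Policy C: C=-522. Lowest is -930 (Policy B).

-930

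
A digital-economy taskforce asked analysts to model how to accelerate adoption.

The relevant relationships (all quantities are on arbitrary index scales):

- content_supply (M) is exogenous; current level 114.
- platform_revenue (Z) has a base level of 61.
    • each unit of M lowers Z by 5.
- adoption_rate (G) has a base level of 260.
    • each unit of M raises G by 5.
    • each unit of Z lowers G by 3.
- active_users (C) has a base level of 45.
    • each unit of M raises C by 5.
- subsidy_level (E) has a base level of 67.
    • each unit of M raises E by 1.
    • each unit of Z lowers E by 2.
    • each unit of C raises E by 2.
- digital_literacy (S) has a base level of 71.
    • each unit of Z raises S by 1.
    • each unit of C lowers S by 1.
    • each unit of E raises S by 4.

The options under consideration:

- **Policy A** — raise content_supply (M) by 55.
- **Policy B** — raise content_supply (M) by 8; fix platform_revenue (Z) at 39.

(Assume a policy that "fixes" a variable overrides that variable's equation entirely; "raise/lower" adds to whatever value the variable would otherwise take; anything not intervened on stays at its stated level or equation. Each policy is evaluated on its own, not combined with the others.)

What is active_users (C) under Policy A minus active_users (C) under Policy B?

Policy A (M + 55):
  M = 114 + 55 = 169
  C = 45 + 5·169 = 890
Policy B (M + 8, Z := 39):
  M = 114 + 8 = 122
  C = 45 + 5·122 = 655
C: 890 − 655 = 235

235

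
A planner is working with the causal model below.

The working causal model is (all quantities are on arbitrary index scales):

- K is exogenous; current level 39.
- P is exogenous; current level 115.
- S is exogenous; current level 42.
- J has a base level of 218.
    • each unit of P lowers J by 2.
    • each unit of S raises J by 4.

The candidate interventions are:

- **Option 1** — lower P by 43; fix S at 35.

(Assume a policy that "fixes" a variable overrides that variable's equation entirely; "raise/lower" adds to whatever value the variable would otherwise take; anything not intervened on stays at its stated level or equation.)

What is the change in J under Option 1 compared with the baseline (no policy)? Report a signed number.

Baseline:
  P = 115
  S = 42
  J = 218 − 2·115 + 4·42 = 156
Option 1 (P − 43, S := 35):
  P = 115 − 43 = 72
  S = 35
  J = 218 − 2·72 + 4·35 = 214
Change in J: 214 − 156 = 58

58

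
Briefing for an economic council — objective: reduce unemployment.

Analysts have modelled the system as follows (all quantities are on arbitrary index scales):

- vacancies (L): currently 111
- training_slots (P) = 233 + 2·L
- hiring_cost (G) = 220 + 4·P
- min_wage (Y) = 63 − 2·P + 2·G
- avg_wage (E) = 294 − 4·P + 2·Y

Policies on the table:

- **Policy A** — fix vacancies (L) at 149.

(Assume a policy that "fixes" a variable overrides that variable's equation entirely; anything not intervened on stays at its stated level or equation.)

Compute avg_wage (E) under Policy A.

Policy A (L := 149):
  L = 149
  P = 233 + 2·149 = 531
  G = 220 + 4·531 = 2344
  Y = 63 − 2·531 + 2·2344 = 3689
  E = 294 − 4·531 + 2·3689 = 5548

5548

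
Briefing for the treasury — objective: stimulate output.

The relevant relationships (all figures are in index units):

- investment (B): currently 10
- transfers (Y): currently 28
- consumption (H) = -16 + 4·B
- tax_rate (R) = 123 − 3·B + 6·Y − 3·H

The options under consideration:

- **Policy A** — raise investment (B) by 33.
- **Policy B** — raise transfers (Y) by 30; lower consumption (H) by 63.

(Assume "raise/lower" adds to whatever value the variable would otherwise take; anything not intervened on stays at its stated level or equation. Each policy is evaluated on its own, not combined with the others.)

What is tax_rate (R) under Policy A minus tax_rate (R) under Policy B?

-864

Policy A (B + 33):
  B = 10 + 33 = 43
  Y = 28
  H = -16 + 4·43 = 156
  R = 123 − 3·43 + 6·28 − 3·156 = -306
Policy B (Y + 30, H − 63):
  B = 10
  Y = 28 + 30 = 58
  H = -16 + 4·10 (−63 from intervention) = -39
  R = 123 − 3·10 + 6·58 − 3·(-39) = 558
R: -306 − 558 = -864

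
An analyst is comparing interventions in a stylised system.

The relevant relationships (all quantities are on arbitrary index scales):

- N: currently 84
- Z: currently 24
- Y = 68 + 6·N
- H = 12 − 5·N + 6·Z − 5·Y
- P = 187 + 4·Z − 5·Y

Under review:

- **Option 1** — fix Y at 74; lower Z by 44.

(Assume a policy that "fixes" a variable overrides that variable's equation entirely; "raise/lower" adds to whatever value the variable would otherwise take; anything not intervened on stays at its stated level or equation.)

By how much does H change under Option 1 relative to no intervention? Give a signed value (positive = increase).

2226

Baseline:
  N = 84
  Z = 24
  Y = 68 + 6·84 = 572
  H = 12 − 5·84 + 6·24 − 5·572 = -3124
Option 1 (Y := 74, Z − 44):
  N = 84
  Z = 24 − 44 = -20
  Y = 74
  H = 12 − 5·84 + 6·(-20) − 5·74 = -898
Change in H: -898 − (-3124) = 2226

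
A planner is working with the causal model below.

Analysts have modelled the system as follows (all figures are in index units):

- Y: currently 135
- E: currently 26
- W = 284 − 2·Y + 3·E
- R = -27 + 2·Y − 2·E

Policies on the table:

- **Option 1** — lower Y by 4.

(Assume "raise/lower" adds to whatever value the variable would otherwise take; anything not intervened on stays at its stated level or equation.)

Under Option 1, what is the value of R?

183

Option 1 (Y − 4):
  Y = 135 − 4 = 131
  E = 26
  R = -27 + 2·131 − 2·26 = 183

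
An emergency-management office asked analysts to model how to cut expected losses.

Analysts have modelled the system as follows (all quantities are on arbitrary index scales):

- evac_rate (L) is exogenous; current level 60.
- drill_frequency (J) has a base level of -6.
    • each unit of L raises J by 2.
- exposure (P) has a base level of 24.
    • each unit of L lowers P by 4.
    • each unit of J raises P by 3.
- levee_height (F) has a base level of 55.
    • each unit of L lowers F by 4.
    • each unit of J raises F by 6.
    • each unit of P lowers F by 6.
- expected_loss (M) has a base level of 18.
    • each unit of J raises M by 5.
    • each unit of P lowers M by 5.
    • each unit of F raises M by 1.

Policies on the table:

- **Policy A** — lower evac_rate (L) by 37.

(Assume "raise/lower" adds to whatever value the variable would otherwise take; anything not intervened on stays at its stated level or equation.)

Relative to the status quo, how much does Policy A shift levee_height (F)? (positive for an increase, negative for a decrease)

Baseline:
  L = 60
  J = -6 + 2·60 = 114
  P = 24 − 4·60 + 3·114 = 126
  F = 55 − 4·60 + 6·114 − 6·126 = -257
Policy A (L − 37):
  L = 60 − 37 = 23
  J = -6 + 2·23 = 40
  P = 24 − 4·23 + 3·40 = 52
  F = 55 − 4·23 + 6·40 − 6·52 = -109
Change in F: -109 − (-257) = 148

148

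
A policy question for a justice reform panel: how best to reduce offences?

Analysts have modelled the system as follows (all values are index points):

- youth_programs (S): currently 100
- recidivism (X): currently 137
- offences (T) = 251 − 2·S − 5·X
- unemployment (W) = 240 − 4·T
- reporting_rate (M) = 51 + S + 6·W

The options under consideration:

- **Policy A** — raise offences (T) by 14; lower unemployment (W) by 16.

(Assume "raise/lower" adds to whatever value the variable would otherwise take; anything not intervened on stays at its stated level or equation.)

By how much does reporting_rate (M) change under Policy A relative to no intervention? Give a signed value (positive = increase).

Baseline:
  S = 100
  X = 137
  T = 251 − 2·100 − 5·137 = -634
  W = 240 − 4·(-634) = 2776
  M = 51 + 100 + 6·2776 = 16807
Policy A (T + 14, W − 16):
  S = 100
  X = 137
  T = 251 − 2·100 − 5·137 (+14 from intervention) = -620
  W = 240 − 4·(-620) (−16 from intervention) = 2704
  M = 51 + 100 + 6·2704 = 16375
Change in M: 16375 − 16807 = -432

-432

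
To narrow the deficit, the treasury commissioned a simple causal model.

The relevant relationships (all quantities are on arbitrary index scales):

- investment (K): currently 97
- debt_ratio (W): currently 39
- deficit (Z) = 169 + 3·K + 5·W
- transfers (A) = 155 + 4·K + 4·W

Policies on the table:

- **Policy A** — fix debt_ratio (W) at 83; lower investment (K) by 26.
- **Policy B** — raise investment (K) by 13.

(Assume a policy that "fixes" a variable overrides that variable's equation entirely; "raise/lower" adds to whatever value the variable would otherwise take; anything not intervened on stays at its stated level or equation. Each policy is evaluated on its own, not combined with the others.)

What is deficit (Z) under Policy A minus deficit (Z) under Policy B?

Policy A (W := 83, K − 26):
  K = 97 − 26 = 71
  W = 83
  Z = 169 + 3·71 + 5·83 = 797
Policy B (K + 13):
  K = 97 + 13 = 110
  W = 39
  Z = 169 + 3·110 + 5·39 = 694
Z: 797 − 694 = 103

103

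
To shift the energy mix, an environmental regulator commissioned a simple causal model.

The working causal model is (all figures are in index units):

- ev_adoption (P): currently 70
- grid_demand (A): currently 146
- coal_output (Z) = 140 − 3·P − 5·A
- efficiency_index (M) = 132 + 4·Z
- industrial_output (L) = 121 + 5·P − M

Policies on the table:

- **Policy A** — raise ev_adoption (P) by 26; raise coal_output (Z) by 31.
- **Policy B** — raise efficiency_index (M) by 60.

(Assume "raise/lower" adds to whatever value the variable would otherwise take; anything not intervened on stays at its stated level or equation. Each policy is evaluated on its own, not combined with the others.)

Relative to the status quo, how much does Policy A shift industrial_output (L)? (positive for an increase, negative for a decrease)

Baseline:
  P = 70
  A = 146
  Z = 140 − 3·70 − 5·146 = -800
  M = 132 + 4·(-800) = -3068
  L = 121 + 5·70 − (-3068) = 3539
Policy A (P + 26, Z + 31):
  P = 70 + 26 = 96
  A = 146
  Z = 140 − 3·96 − 5·146 (+31 from intervention) = -847
  M = 132 + 4·(-847) = -3256
  L = 121 + 5·96 − (-3256) = 3857
Change in L: 3857 − 3539 = 318

318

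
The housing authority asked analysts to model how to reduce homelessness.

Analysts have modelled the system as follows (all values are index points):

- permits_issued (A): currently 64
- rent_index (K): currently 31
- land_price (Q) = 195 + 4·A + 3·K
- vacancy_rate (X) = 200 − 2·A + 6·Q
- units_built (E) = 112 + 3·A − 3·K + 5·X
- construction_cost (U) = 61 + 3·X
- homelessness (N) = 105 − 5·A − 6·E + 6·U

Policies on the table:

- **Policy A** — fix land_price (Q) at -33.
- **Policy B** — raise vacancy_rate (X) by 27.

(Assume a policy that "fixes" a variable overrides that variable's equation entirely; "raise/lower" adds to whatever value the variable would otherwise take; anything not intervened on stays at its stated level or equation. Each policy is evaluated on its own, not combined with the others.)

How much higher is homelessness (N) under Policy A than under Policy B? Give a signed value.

Policy A (Q := -33):
  A = 64
  K = 31
  Q = -33
  X = 200 − 2·64 + 6·(-33) = -126
  E = 112 + 3·64 − 3·31 + 5·(-126) = -419
  U = 61 + 3·(-126) = -317
  N = 105 − 5·64 − 6·(-419) + 6·(-317) = 397
Policy B (X + 27):
  A = 64
  K = 31
  Q = 195 + 4·64 + 3·31 = 544
  X = 200 − 2·64 + 6·544 (+27 from intervention) = 3363
  E = 112 + 3·64 − 3·31 + 5·3363 = 17026
  U = 61 + 3·3363 = 10150
  N = 105 − 5·64 − 6·17026 + 6·10150 = -41471
N: 397 − (-41471) = 41868

41868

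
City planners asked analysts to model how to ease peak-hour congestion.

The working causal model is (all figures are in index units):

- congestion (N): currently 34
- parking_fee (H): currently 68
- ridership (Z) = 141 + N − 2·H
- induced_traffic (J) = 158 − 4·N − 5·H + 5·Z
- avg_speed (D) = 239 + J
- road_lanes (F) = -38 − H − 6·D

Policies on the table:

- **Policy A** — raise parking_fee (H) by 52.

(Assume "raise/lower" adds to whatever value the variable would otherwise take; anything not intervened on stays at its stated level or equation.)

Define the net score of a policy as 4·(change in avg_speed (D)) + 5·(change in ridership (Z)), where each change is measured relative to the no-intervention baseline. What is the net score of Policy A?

Baseline:
  N = 34
  H = 68
  Z = 141 + 34 − 2·68 = 39
  J = 158 − 4·34 − 5·68 + 5·39 = -123
  D = 239 + (-123) = 116
Policy A (H + 52):
  N = 34
  H = 68 + 52 = 120
  Z = 141 + 34 − 2·120 = -65
  J = 158 − 4·34 − 5·120 + 5·(-65) = -903
  D = 239 + (-903) = -664
ΔD = -664 − 116 = -780; ΔZ = -65 − 39 = -104
Score = 4·(-780) + 5·(-104) = -3640

-3640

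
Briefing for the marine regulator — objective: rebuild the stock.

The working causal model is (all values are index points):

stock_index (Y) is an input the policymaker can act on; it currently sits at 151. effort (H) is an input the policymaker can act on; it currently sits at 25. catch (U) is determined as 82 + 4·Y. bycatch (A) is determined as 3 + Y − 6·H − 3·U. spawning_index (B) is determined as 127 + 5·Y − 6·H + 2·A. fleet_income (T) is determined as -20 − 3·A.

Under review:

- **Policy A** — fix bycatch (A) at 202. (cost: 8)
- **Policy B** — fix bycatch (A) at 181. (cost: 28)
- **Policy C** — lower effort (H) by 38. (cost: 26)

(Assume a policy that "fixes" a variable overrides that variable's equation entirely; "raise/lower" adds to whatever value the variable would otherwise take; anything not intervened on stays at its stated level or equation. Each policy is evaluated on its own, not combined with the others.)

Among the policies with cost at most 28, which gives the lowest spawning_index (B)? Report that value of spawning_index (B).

-2692

Policy A (A := 202):
  Y = 151
  H = 25
  U = 82 + 4·151 = 686
  A = 202
  B = 127 + 5·151 − 6·25 + 2·202 = 1136
Policy B (A := 181):
  Y = 151
  H = 25
  U = 82 + 4·151 = 686
  A = 181
  B = 127 + 5·151 − 6·25 + 2·181 = 1094
Policy C (H − 38):
  Y = 151
  H = 25 − 38 = -13
  U = 82 + 4·151 = 686
  A = 3 + 151 − 6·(-13) − 3·686 = -1826
  B = 127 + 5·151 − 6·(-13) + 2·(-1826) = -2692
Comparing — Policy A: B=1136, Policy B: B=1094, Policy C: B=-2692. Lowest is -2692 (Policy C).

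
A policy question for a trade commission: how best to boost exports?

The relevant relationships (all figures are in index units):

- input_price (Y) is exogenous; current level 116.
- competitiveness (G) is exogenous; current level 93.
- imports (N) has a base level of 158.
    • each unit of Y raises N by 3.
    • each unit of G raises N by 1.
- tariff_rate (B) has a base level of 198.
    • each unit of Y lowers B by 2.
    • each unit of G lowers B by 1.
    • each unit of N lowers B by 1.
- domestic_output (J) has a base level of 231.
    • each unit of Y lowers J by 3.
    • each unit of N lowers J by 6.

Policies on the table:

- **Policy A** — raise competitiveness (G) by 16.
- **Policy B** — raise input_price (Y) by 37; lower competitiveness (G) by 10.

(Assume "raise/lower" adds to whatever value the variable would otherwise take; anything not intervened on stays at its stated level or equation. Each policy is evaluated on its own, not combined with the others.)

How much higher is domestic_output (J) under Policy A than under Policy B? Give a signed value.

Policy A (G + 16):
  Y = 116
  G = 93 + 16 = 109
  N = 158 + 3·116 + 109 = 615
  J = 231 − 3·116 − 6·615 = -3807
Policy B (Y + 37, G − 10):
  Y = 116 + 37 = 153
  G = 93 − 10 = 83
  N = 158 + 3·153 + 83 = 700
  J = 231 − 3·153 − 6·700 = -4428
J: -3807 − (-4428) = 621

621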